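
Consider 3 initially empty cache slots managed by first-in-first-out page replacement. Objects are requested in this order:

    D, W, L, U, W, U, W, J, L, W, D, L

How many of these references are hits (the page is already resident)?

4

D → miss, frames [D]
W → miss, frames [D, W]
L → miss, frames [D, W, L]
U → miss, evict D, frames [W, L, U]
W → hit
U → hit
W → hit
J → miss, evict W, frames [L, U, J]
L → hit
W → miss, evict L, frames [U, J, W]
D → miss, evict U, frames [J, W, D]
L → miss, evict J, frames [W, D, L]
Hits: 4.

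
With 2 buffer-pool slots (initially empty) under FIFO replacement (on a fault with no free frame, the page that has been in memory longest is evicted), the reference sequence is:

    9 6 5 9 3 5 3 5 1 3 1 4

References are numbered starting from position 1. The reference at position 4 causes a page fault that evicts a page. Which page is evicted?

6

pos 1: 9 -> miss, frames [9]
pos 2: 6 -> miss, frames [9, 6]
pos 3: 5 -> miss, evict 9, frames [6, 5]
pos 4: 9 -> miss, evict 6, frames [5, 9]
At position 4, page 6 is evicted.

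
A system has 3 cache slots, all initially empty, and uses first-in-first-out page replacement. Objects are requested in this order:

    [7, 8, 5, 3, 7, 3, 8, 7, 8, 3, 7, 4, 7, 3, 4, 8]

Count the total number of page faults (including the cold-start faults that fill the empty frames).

7 → fault, frames {7}
8 → fault, frames {7,8}
5 → fault, frames {7,8,5}
3 → fault, evict 7, frames {8,5,3}
7 → fault, evict 8, frames {5,3,7}
3 → hit
8 → fault, evict 5, frames {3,7,8}
7 → hit
8 → hit
3 → hit
7 → hit
4 → fault, evict 3, frames {7,8,4}
7 → hit
3 → fault, evict 7, frames {8,4,3}
4 → hit
8 → hit
Page faults: 8.

8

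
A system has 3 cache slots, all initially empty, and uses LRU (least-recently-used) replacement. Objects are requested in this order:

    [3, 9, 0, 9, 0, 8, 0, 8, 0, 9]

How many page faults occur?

4

3 → fault, frames {3}
9 → fault, frames {3,9}
0 → fault, frames {3,9,0}
9 → hit
0 → hit
8 → fault, evict 3, frames {9,0,8}
0 → hit
8 → hit
0 → hit
9 → hit
Page faults: 4.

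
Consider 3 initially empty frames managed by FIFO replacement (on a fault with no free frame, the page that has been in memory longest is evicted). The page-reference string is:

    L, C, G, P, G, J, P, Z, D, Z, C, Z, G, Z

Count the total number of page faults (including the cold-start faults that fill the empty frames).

L → fault, frames {L}
C → fault, frames {L,C}
G → fault, frames {L,C,G}
P → fault, evict L, frames {C,G,P}
G → hit
J → fault, evict C, frames {G,P,J}
P → hit
Z → fault, evict G, frames {P,J,Z}
D → fault, evict P, frames {J,Z,D}
Z → hit
C → fault, evict J, frames {Z,D,C}
Z → hit
G → fault, evict Z, frames {D,C,G}
Z → fault, evict D, frames {C,G,Z}
Page faults: 10.

10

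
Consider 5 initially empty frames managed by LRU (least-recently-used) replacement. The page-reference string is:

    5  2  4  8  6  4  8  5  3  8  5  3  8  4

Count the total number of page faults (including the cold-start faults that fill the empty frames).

6

5: miss, frames {5}
2: miss, frames {5,2}
4: miss, frames {5,2,4}
8: miss, frames {5,2,4,8}
6: miss, frames {5,2,4,8,6}
4: hit
8: hit
5: hit
3: miss, evict 2, frames {6,4,8,5,3}
8: hit
5: hit
3: hit
8: hit
4: hit
Page faults: 6.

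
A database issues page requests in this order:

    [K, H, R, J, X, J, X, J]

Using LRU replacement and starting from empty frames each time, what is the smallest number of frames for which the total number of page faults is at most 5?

2

f=1: 8 faults
f=2: 5 faults
f=3: 5 faults
f=4: 5 faults
f=5: 5 faults
Smallest f with faults ≤ 5 is 2.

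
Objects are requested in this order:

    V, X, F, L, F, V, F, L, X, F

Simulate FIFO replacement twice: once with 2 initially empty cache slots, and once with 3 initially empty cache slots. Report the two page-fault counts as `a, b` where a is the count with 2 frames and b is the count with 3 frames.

9, 7

2 frames: F F F F . F F F F F → 9 faults.
3 frames: F F F F . F . . F F → 7 faults.
7 < 9: adding a frame reduced faults, as is typical.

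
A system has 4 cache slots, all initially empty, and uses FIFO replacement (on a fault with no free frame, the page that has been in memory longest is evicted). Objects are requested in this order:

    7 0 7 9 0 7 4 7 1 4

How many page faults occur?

7 → fault, frames (7)
0 → fault, frames (7 0)
7 → hit
9 → fault, frames (7 0 9)
0 → hit
7 → hit
4 → fault, frames (7 0 9 4)
7 → hit
1 → fault, evict 7, frames (0 9 4 1)
4 → hit
Page faults: 5.

5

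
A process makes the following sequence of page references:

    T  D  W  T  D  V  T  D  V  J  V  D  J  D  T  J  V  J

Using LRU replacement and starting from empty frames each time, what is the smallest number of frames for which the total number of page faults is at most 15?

2

f=1: 18 faults
f=2: 15 faults
f=3: 7 faults
f=4: 5 faults
f=5: 5 faults
Smallest f with faults ≤ 15 is 2.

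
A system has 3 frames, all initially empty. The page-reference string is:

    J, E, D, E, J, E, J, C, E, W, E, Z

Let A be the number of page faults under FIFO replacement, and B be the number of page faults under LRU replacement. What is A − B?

1

Under FIFO: F F F . . . . F . F F F → 7 faults.
Under LRU: F F F . . . . F . F . F → 6 faults.
A − B = 7 − 6 = 1.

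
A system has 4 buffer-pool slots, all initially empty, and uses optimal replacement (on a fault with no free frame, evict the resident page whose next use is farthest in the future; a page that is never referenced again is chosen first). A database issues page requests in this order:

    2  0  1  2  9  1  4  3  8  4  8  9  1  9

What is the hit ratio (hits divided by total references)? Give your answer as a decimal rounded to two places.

0.50

2: miss, frames {2}
0: miss, frames {2,0}
1: miss, frames {2,0,1}
2: hit
9: miss, frames {2,0,1,9}
1: hit
4: miss, evict 0, frames {2,1,9,4}
3: miss, evict 2, frames {1,9,4,3}
8: miss, evict 3, frames {1,9,4,8}
4: hit
8: hit
9: hit
1: hit
9: hit
Hits: 7 of 14 references → 7/14 = 0.5000.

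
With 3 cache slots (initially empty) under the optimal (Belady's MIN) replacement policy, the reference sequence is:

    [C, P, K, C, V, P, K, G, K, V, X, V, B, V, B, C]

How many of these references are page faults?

8

C -> fault, frames (C)
P -> fault, frames (C P)
K -> fault, frames (C P K)
C -> hit
V -> fault, evict C, frames (P K V)
P -> hit
K -> hit
G -> fault, evict P, frames (K V G)
K -> hit
V -> hit
X -> fault, evict G, frames (K V X)
V -> hit
B -> fault, evict X, frames (K V B)
V -> hit
B -> hit
C -> fault, evict B, frames (K V C)
Page faults: 8.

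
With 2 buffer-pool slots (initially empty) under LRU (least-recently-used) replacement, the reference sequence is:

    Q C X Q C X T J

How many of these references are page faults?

8

Q → miss, frames {Q}
C → miss, frames {Q,C}
X → miss, evict Q, frames {C,X}
Q → miss, evict C, frames {X,Q}
C → miss, evict X, frames {Q,C}
X → miss, evict Q, frames {C,X}
T → miss, evict C, frames {X,T}
J → miss, evict X, frames {T,J}
Page faults: 8.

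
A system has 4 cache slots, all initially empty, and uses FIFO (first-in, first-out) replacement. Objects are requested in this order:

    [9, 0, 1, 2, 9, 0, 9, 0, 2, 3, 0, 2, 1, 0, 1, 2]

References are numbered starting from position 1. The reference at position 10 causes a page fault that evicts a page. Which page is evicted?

pos 1: 9: fault, frames {9}
pos 2: 0: fault, frames {9,0}
pos 3: 1: fault, frames {9,0,1}
pos 4: 2: fault, frames {9,0,1,2}
pos 5: 9: hit
pos 6: 0: hit
pos 7: 9: hit
pos 8: 0: hit
pos 9: 2: hit
pos 10: 3: fault, evict 9, frames {0,1,2,3}
At position 10, page 9 is evicted.

9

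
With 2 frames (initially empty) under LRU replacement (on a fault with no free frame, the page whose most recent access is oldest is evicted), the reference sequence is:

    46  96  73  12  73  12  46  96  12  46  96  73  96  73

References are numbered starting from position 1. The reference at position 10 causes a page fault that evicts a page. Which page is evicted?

pos 1: 46 -> miss, frames (46)
pos 2: 96 -> miss, frames (46 96)
pos 3: 73 -> miss, evict 46, frames (96 73)
pos 4: 12 -> miss, evict 96, frames (73 12)
pos 5: 73 -> hit
pos 6: 12 -> hit
pos 7: 46 -> miss, evict 73, frames (12 46)
pos 8: 96 -> miss, evict 12, frames (46 96)
pos 9: 12 -> miss, evict 46, frames (96 12)
pos 10: 46 -> miss, evict 96, frames (12 46)
At position 10, page 96 is evicted.

96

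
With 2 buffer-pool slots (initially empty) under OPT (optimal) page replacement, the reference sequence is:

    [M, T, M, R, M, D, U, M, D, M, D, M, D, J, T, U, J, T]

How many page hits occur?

8

M -> miss, frames {M}
T -> miss, frames {M,T}
M -> hit
R -> miss, evict T, frames {M,R}
M -> hit
D -> miss, evict R, frames {M,D}
U -> miss, evict D, frames {M,U}
M -> hit
D -> miss, evict U, frames {M,D}
M -> hit
D -> hit
M -> hit
D -> hit
J -> miss, evict D, frames {M,J}
T -> miss, evict M, frames {J,T}
U -> miss, evict T, frames {J,U}
J -> hit
T -> miss, evict U, frames {J,T}
Hits: 8.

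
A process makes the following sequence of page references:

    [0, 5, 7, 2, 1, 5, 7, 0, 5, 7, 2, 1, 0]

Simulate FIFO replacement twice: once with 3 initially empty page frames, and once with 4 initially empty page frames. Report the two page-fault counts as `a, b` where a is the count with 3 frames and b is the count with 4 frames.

10, 11

3 frames: F F F F F F F F . . F F . → 10 faults.
4 frames: F F F F F . . F F F F F F → 11 faults.
11 > 10: adding a frame increased faults — Belady's anomaly.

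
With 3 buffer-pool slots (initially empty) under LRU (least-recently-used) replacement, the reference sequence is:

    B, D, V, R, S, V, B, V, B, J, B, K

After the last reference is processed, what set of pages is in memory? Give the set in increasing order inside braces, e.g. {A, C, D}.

{B, J, K}

B → miss, frames [B]
D → miss, frames [B, D]
V → miss, frames [B, D, V]
R → miss, evict B, frames [D, V, R]
S → miss, evict D, frames [V, R, S]
V → hit
B → miss, evict R, frames [S, V, B]
V → hit
B → hit
J → miss, evict S, frames [V, B, J]
B → hit
K → miss, evict V, frames [J, B, K]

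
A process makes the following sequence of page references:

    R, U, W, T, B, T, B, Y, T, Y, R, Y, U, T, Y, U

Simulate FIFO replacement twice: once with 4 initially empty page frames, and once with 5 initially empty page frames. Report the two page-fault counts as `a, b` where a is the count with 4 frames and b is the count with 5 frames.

9, 8

4 frames: F F F F F . . F . . F . F F . . → 9 faults.
5 frames: F F F F F . . F . . F . F . . . → 8 faults.
8 < 9: adding a frame reduced faults, as is typical.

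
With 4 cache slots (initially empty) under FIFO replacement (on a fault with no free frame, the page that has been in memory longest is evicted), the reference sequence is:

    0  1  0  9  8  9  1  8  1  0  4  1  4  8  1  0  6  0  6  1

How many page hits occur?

0: miss, frames {0}
1: miss, frames {0,1}
0: hit
9: miss, frames {0,1,9}
8: miss, frames {0,1,9,8}
9: hit
1: hit
8: hit
1: hit
0: hit
4: miss, evict 0, frames {1,9,8,4}
1: hit
4: hit
8: hit
1: hit
0: miss, evict 1, frames {9,8,4,0}
6: miss, evict 9, frames {8,4,0,6}
0: hit
6: hit
1: miss, evict 8, frames {4,0,6,1}
Hits: 12.

12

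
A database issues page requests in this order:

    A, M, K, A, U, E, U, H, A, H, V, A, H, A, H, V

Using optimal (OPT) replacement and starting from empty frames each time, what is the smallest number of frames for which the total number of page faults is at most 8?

f=1: 16 faults
f=2: 10 faults
f=3: 7 faults
f=4: 7 faults
f=5: 7 faults
f=6: 7 faults
f=7: 7 faults
Smallest f with faults ≤ 8 is 3.

3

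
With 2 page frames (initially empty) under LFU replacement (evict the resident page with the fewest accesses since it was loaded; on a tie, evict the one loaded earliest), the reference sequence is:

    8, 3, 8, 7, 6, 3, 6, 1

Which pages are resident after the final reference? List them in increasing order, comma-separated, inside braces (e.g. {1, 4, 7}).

8 -> miss, frames {8}
3 -> miss, frames {8,3}
8 -> hit
7 -> miss, evict 3, frames {8,7}
6 -> miss, evict 7, frames {8,6}
3 -> miss, evict 6, frames {8,3}
6 -> miss, evict 3, frames {8,6}
1 -> miss, evict 6, frames {8,1}

{1, 8}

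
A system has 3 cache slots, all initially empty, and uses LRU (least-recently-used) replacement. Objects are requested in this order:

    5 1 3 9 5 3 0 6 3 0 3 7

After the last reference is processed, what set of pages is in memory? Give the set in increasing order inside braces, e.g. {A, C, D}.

5: fault, frames {5}
1: fault, frames {5,1}
3: fault, frames {5,1,3}
9: fault, evict 5, frames {1,3,9}
5: fault, evict 1, frames {3,9,5}
3: hit
0: fault, evict 9, frames {5,3,0}
6: fault, evict 5, frames {3,0,6}
3: hit
0: hit
3: hit
7: fault, evict 6, frames {0,3,7}

{0, 3, 7}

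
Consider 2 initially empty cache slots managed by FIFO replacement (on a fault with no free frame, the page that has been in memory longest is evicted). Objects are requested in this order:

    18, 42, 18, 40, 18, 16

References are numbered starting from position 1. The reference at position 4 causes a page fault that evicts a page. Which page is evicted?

18

pos 1: 18: miss, frames (18)
pos 2: 42: miss, frames (18 42)
pos 3: 18: hit
pos 4: 40: miss, evict 18, frames (42 40)
At position 4, page 18 is evicted.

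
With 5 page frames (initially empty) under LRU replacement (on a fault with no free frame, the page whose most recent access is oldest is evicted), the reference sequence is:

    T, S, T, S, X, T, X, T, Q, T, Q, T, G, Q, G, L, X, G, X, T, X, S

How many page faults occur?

T → fault, frames [T]
S → fault, frames [T, S]
T → hit
S → hit
X → fault, frames [T, S, X]
T → hit
X → hit
T → hit
Q → fault, frames [S, X, T, Q]
T → hit
Q → hit
T → hit
G → fault, frames [S, X, Q, T, G]
Q → hit
G → hit
L → fault, evict S, frames [X, T, Q, G, L]
X → hit
G → hit
X → hit
T → hit
X → hit
S → fault, evict Q, frames [L, G, T, X, S]
Page faults: 7.

7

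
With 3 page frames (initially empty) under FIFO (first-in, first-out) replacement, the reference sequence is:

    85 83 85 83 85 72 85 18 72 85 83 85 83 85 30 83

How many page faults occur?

7

85 → fault, frames (85)
83 → fault, frames (85 83)
85 → hit
83 → hit
85 → hit
72 → fault, frames (85 83 72)
85 → hit
18 → fault, evict 85, frames (83 72 18)
72 → hit
85 → fault, evict 83, frames (72 18 85)
83 → fault, evict 72, frames (18 85 83)
85 → hit
83 → hit
85 → hit
30 → fault, evict 18, frames (85 83 30)
83 → hit
Page faults: 7.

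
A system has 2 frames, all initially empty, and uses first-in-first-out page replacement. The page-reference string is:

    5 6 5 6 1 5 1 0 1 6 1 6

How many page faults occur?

5 -> fault, frames [5]
6 -> fault, frames [5, 6]
5 -> hit
6 -> hit
1 -> fault, evict 5, frames [6, 1]
5 -> fault, evict 6, frames [1, 5]
1 -> hit
0 -> fault, evict 1, frames [5, 0]
1 -> fault, evict 5, frames [0, 1]
6 -> fault, evict 0, frames [1, 6]
1 -> hit
6 -> hit
Page faults: 7.

7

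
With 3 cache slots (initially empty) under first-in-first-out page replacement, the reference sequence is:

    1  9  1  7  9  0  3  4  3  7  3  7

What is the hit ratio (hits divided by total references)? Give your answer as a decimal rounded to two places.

1 -> fault, frames {1}
9 -> fault, frames {1,9}
1 -> hit
7 -> fault, frames {1,9,7}
9 -> hit
0 -> fault, evict 1, frames {9,7,0}
3 -> fault, evict 9, frames {7,0,3}
4 -> fault, evict 7, frames {0,3,4}
3 -> hit
7 -> fault, evict 0, frames {3,4,7}
3 -> hit
7 -> hit
Hits: 5 of 12 references → 5/12 = 0.4167.

0.42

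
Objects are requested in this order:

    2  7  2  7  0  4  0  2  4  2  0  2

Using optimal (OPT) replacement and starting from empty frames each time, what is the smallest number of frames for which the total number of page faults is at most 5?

3

f=1: 12 faults
f=2: 6 faults
f=3: 4 faults
f=4: 4 faults
Smallest f with faults ≤ 5 is 3.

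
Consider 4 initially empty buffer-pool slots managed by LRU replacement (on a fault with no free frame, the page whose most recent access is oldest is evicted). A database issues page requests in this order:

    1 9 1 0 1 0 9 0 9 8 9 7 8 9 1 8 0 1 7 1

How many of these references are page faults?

8

1: fault, frames {1}
9: fault, frames {1,9}
1: hit
0: fault, frames {9,1,0}
1: hit
0: hit
9: hit
0: hit
9: hit
8: fault, frames {1,0,9,8}
9: hit
7: fault, evict 1, frames {0,8,9,7}
8: hit
9: hit
1: fault, evict 0, frames {7,8,9,1}
8: hit
0: fault, evict 7, frames {9,1,8,0}
1: hit
7: fault, evict 9, frames {8,0,1,7}
1: hit
Page faults: 8.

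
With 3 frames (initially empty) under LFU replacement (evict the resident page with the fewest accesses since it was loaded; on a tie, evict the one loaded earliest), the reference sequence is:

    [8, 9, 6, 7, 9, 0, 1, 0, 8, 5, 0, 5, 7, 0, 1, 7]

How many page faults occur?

8 -> fault, frames {8}
9 -> fault, frames {8,9}
6 -> fault, frames {8,9,6}
7 -> fault, evict 8, frames {9,6,7}
9 -> hit
0 -> fault, evict 6, frames {9,7,0}
1 -> fault, evict 7, frames {9,0,1}
0 -> hit
8 -> fault, evict 1, frames {9,0,8}
5 -> fault, evict 8, frames {9,0,5}
0 -> hit
5 -> hit
7 -> fault, evict 9, frames {0,5,7}
0 -> hit
1 -> fault, evict 7, frames {0,5,1}
7 -> fault, evict 1, frames {0,5,7}
Page faults: 11.

11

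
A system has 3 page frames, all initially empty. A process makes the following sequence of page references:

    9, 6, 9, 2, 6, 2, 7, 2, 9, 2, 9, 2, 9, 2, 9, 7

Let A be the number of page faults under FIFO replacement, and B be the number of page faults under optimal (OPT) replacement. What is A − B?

Under FIFO: F F . F . . F . F . . . . . . . → 5 faults.
Under OPT: F F . F . . F . . . . . . . . . → 4 faults.
A − B = 5 − 4 = 1.

1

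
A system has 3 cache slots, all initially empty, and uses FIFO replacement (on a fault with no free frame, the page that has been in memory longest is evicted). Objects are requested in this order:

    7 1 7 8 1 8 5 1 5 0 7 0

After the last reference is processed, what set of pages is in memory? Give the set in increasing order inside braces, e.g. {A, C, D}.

{0, 5, 7}

7 -> fault, frames (7)
1 -> fault, frames (7 1)
7 -> hit
8 -> fault, frames (7 1 8)
1 -> hit
8 -> hit
5 -> fault, evict 7, frames (1 8 5)
1 -> hit
5 -> hit
0 -> fault, evict 1, frames (8 5 0)
7 -> fault, evict 8, frames (5 0 7)
0 -> hit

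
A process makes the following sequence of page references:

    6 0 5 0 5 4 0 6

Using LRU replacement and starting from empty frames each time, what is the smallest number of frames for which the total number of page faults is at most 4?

4

f=1: 8 faults
f=2: 6 faults
f=3: 5 faults
f=4: 4 faults
Smallest f with faults ≤ 4 is 4.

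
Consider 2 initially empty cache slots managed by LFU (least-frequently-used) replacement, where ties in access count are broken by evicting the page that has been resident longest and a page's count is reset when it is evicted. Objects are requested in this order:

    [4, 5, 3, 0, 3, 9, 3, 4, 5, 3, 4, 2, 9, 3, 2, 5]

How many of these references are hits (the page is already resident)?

4

4: miss, frames (4)
5: miss, frames (4 5)
3: miss, evict 4, frames (5 3)
0: miss, evict 5, frames (3 0)
3: hit
9: miss, evict 0, frames (3 9)
3: hit
4: miss, evict 9, frames (3 4)
5: miss, evict 4, frames (3 5)
3: hit
4: miss, evict 5, frames (3 4)
2: miss, evict 4, frames (3 2)
9: miss, evict 2, frames (3 9)
3: hit
2: miss, evict 9, frames (3 2)
5: miss, evict 2, frames (3 5)
Hits: 4.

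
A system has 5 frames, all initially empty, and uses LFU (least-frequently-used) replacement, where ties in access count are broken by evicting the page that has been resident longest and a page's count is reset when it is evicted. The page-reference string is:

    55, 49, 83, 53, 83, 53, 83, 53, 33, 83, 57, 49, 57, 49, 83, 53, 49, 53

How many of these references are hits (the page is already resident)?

12

55 -> miss, frames (55)
49 -> miss, frames (55 49)
83 -> miss, frames (55 49 83)
53 -> miss, frames (55 49 83 53)
83 -> hit
53 -> hit
83 -> hit
53 -> hit
33 -> miss, frames (55 49 83 53 33)
83 -> hit
57 -> miss, evict 55, frames (49 83 53 33 57)
49 -> hit
57 -> hit
49 -> hit
83 -> hit
53 -> hit
49 -> hit
53 -> hit
Hits: 12.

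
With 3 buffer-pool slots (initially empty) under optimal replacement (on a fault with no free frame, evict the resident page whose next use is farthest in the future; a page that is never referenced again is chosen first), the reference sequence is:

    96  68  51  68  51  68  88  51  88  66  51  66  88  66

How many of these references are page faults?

5

96 → miss, frames (96)
68 → miss, frames (96 68)
51 → miss, frames (96 68 51)
68 → hit
51 → hit
68 → hit
88 → miss, evict 68, frames (96 51 88)
51 → hit
88 → hit
66 → miss, evict 96, frames (51 88 66)
51 → hit
66 → hit
88 → hit
66 → hit
Page faults: 5.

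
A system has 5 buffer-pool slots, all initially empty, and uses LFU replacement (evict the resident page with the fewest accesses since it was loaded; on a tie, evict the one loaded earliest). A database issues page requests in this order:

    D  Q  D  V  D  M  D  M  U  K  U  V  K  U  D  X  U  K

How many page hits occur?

D → miss, frames {D}
Q → miss, frames {D,Q}
D → hit
V → miss, frames {D,Q,V}
D → hit
M → miss, frames {D,Q,V,M}
D → hit
M → hit
U → miss, frames {D,Q,V,M,U}
K → miss, evict Q, frames {D,V,M,U,K}
U → hit
V → hit
K → hit
U → hit
D → hit
X → miss, evict V, frames {D,M,U,K,X}
U → hit
K → hit
Hits: 11.

11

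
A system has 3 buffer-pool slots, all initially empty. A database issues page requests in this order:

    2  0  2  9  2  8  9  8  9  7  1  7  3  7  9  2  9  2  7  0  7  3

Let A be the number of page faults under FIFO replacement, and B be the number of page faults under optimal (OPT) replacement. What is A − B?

Under FIFO: F F . F . F . . . F F . F . F F . . F F . F → 12 faults.
Under OPT: F F . F . F . . . F F . F . . F . . . F . F → 10 faults.
A − B = 12 − 10 = 2.

2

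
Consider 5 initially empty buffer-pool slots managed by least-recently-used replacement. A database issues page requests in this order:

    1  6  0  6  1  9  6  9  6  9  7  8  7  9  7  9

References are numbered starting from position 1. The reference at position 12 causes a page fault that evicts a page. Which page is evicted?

pos 1: 1: fault, frames [1]
pos 2: 6: fault, frames [1, 6]
pos 3: 0: fault, frames [1, 6, 0]
pos 4: 6: hit
pos 5: 1: hit
pos 6: 9: fault, frames [0, 6, 1, 9]
pos 7: 6: hit
pos 8: 9: hit
pos 9: 6: hit
pos 10: 9: hit
pos 11: 7: fault, frames [0, 1, 6, 9, 7]
pos 12: 8: fault, evict 0, frames [1, 6, 9, 7, 8]
At position 12, page 0 is evicted.

0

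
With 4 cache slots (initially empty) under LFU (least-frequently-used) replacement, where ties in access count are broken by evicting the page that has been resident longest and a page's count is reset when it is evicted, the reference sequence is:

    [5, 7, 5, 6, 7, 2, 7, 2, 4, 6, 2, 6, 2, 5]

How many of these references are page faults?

6

5 -> fault, frames {5}
7 -> fault, frames {5,7}
5 -> hit
6 -> fault, frames {5,7,6}
7 -> hit
2 -> fault, frames {5,7,6,2}
7 -> hit
2 -> hit
4 -> fault, evict 6, frames {5,7,2,4}
6 -> fault, evict 4, frames {5,7,2,6}
2 -> hit
6 -> hit
2 -> hit
5 -> hit
Page faults: 6.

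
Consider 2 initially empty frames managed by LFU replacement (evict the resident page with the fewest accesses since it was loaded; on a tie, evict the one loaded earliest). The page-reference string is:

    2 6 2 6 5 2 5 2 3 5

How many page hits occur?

2 -> fault, frames [2]
6 -> fault, frames [2, 6]
2 -> hit
6 -> hit
5 -> fault, evict 2, frames [6, 5]
2 -> fault, evict 5, frames [6, 2]
5 -> fault, evict 2, frames [6, 5]
2 -> fault, evict 5, frames [6, 2]
3 -> fault, evict 2, frames [6, 3]
5 -> fault, evict 3, frames [6, 5]
Hits: 2.

2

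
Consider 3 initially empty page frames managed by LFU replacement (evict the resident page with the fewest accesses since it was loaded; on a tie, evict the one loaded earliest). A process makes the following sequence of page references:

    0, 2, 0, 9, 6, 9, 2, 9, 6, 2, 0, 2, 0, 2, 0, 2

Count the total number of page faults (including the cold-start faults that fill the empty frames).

0 -> fault, frames (0)
2 -> fault, frames (0 2)
0 -> hit
9 -> fault, frames (0 2 9)
6 -> fault, evict 2, frames (0 9 6)
9 -> hit
2 -> fault, evict 6, frames (0 9 2)
9 -> hit
6 -> fault, evict 2, frames (0 9 6)
2 -> fault, evict 6, frames (0 9 2)
0 -> hit
2 -> hit
0 -> hit
2 -> hit
0 -> hit
2 -> hit
Page faults: 7.

7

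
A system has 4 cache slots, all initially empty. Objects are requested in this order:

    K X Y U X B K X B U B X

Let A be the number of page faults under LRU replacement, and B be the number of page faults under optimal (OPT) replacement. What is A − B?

Under LRU: F F F F . F F . . . . . → 6 faults.
Under OPT: F F F F . F . . . . . . → 5 faults.
A − B = 6 − 5 = 1.

1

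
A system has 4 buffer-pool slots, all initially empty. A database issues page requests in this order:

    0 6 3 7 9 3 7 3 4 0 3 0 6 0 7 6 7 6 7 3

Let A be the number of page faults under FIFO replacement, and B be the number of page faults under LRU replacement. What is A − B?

1

Under FIFO: F F F F F . . . F F F . F . F . . . . . → 10 faults.
Under LRU: F F F F F . . . F F . . F . F . . . . . → 9 faults.
A − B = 10 − 9 = 1.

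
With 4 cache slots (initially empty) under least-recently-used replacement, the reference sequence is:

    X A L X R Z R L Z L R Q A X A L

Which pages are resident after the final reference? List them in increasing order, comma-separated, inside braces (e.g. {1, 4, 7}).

X -> miss, frames {X}
A -> miss, frames {X,A}
L -> miss, frames {X,A,L}
X -> hit
R -> miss, frames {A,L,X,R}
Z -> miss, evict A, frames {L,X,R,Z}
R -> hit
L -> hit
Z -> hit
L -> hit
R -> hit
Q -> miss, evict X, frames {Z,L,R,Q}
A -> miss, evict Z, frames {L,R,Q,A}
X -> miss, evict L, frames {R,Q,A,X}
A -> hit
L -> miss, evict R, frames {Q,X,A,L}

{A, L, Q, X}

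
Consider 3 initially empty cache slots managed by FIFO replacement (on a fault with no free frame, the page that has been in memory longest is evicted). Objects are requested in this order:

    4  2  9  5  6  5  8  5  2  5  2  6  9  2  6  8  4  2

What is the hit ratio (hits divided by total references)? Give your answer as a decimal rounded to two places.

4: fault, frames [4]
2: fault, frames [4, 2]
9: fault, frames [4, 2, 9]
5: fault, evict 4, frames [2, 9, 5]
6: fault, evict 2, frames [9, 5, 6]
5: hit
8: fault, evict 9, frames [5, 6, 8]
5: hit
2: fault, evict 5, frames [6, 8, 2]
5: fault, evict 6, frames [8, 2, 5]
2: hit
6: fault, evict 8, frames [2, 5, 6]
9: fault, evict 2, frames [5, 6, 9]
2: fault, evict 5, frames [6, 9, 2]
6: hit
8: fault, evict 6, frames [9, 2, 8]
4: fault, evict 9, frames [2, 8, 4]
2: hit
Hits: 5 of 18 references → 5/18 = 0.2778.

0.28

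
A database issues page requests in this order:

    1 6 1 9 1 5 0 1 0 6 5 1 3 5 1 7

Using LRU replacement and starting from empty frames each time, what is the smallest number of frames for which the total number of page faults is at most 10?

f=1: 16 faults
f=2: 13 faults
f=3: 10 faults
f=4: 8 faults
f=5: 7 faults
f=6: 7 faults
f=7: 7 faults
Smallest f with faults ≤ 10 is 3.

3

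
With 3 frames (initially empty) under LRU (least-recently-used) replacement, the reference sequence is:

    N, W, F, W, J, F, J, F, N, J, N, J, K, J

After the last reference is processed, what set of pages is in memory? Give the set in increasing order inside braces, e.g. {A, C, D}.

N -> fault, frames {N}
W -> fault, frames {N,W}
F -> fault, frames {N,W,F}
W -> hit
J -> fault, evict N, frames {F,W,J}
F -> hit
J -> hit
F -> hit
N -> fault, evict W, frames {J,F,N}
J -> hit
N -> hit
J -> hit
K -> fault, evict F, frames {N,J,K}
J -> hit

{J, K, N}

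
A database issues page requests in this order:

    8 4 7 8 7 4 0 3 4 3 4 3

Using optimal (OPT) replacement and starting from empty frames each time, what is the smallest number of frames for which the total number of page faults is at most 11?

2

f=1: 12 faults
f=2: 6 faults
f=3: 5 faults
f=4: 5 faults
f=5: 5 faults
Smallest f with faults ≤ 11 is 2.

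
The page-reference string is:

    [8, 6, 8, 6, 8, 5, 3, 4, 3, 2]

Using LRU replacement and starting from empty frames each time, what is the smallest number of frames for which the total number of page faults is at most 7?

2

f=1: 10 faults
f=2: 6 faults
f=3: 6 faults
f=4: 6 faults
f=5: 6 faults
f=6: 6 faults
Smallest f with faults ≤ 7 is 2.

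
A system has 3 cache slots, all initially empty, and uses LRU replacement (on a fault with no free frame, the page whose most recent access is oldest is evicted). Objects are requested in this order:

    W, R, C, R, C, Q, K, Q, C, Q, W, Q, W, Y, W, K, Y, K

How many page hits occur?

W -> fault, frames {W}
R -> fault, frames {W,R}
C -> fault, frames {W,R,C}
R -> hit
C -> hit
Q -> fault, evict W, frames {R,C,Q}
K -> fault, evict R, frames {C,Q,K}
Q -> hit
C -> hit
Q -> hit
W -> fault, evict K, frames {C,Q,W}
Q -> hit
W -> hit
Y -> fault, evict C, frames {Q,W,Y}
W -> hit
K -> fault, evict Q, frames {Y,W,K}
Y -> hit
K -> hit
Hits: 10.

10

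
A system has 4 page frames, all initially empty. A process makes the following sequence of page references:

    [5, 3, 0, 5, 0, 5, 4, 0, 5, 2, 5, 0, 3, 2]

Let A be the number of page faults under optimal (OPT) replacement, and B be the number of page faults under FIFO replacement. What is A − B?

Under OPT: F F F . . . F . . F . . . . → 5 faults.
Under FIFO: F F F . . . F . . F F . F . → 7 faults.
A − B = 5 − 7 = -2.

-2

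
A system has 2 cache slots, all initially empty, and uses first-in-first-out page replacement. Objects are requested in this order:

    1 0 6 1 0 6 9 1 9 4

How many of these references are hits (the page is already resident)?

1 -> miss, frames (1)
0 -> miss, frames (1 0)
6 -> miss, evict 1, frames (0 6)
1 -> miss, evict 0, frames (6 1)
0 -> miss, evict 6, frames (1 0)
6 -> miss, evict 1, frames (0 6)
9 -> miss, evict 0, frames (6 9)
1 -> miss, evict 6, frames (9 1)
9 -> hit
4 -> miss, evict 9, frames (1 4)
Hits: 1.

1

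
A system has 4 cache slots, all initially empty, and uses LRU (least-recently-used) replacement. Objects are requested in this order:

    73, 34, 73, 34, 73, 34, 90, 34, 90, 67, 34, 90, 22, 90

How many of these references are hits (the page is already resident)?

9

73 -> miss, frames {73}
34 -> miss, frames {73,34}
73 -> hit
34 -> hit
73 -> hit
34 -> hit
90 -> miss, frames {73,34,90}
34 -> hit
90 -> hit
67 -> miss, frames {73,34,90,67}
34 -> hit
90 -> hit
22 -> miss, evict 73, frames {67,34,90,22}
90 -> hit
Hits: 9.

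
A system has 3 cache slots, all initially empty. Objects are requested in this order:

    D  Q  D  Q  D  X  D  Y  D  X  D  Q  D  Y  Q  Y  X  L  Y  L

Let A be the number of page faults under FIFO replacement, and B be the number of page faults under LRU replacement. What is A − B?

1

Under FIFO: F F . . . F . F F . . F . . . . F F F . → 9 faults.
Under LRU: F F . . . F . F . . . F . F . . F F . . → 8 faults.
A − B = 9 − 8 = 1.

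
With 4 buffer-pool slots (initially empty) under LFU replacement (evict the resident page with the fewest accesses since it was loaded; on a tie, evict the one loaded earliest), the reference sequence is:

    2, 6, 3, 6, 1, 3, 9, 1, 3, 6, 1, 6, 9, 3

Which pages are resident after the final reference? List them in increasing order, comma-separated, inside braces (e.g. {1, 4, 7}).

{1, 3, 6, 9}

2: fault, frames {2}
6: fault, frames {2,6}
3: fault, frames {2,6,3}
6: hit
1: fault, frames {2,6,3,1}
3: hit
9: fault, evict 2, frames {6,3,1,9}
1: hit
3: hit
6: hit
1: hit
6: hit
9: hit
3: hit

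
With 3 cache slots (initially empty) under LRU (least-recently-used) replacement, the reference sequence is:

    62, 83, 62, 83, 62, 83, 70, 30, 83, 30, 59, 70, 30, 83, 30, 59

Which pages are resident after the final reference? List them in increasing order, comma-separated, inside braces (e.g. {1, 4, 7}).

62 → miss, frames {62}
83 → miss, frames {62,83}
62 → hit
83 → hit
62 → hit
83 → hit
70 → miss, frames {62,83,70}
30 → miss, evict 62, frames {83,70,30}
83 → hit
30 → hit
59 → miss, evict 70, frames {83,30,59}
70 → miss, evict 83, frames {30,59,70}
30 → hit
83 → miss, evict 59, frames {70,30,83}
30 → hit
59 → miss, evict 70, frames {83,30,59}

{30, 59, 83}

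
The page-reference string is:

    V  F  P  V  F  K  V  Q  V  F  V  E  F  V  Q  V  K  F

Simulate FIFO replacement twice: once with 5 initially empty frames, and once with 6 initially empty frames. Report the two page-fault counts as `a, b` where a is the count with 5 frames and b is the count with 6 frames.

5 frames: F F F . . F . F . . . F . F . . . F → 8 faults.
6 frames: F F F . . F . F . . . F . . . . . . → 6 faults.
6 < 8: adding a frame reduced faults, as is typical.

8, 6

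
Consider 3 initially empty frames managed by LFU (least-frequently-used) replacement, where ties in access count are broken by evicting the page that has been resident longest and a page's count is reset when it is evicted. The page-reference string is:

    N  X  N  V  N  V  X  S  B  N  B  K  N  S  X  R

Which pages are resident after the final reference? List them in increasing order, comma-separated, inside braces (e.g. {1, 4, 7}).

{B, N, R}

N: miss, frames [N]
X: miss, frames [N, X]
N: hit
V: miss, frames [N, X, V]
N: hit
V: hit
X: hit
S: miss, evict X, frames [N, V, S]
B: miss, evict S, frames [N, V, B]
N: hit
B: hit
K: miss, evict V, frames [N, B, K]
N: hit
S: miss, evict K, frames [N, B, S]
X: miss, evict S, frames [N, B, X]
R: miss, evict X, frames [N, B, R]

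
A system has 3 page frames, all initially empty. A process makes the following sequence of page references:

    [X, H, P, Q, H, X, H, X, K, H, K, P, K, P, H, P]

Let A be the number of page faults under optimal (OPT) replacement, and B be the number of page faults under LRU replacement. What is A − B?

-1

Under OPT: F F F F . . . . F . . F . . . . → 6 faults.
Under LRU: F F F F . F . . F . . F . . . . → 7 faults.
A − B = 6 − 7 = -1.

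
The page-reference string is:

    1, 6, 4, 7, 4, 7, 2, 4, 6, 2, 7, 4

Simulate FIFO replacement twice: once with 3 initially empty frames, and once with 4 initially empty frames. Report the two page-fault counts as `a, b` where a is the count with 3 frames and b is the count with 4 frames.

3 frames: F F F F . . F . F . . F → 7 faults.
4 frames: F F F F . . F . . . . . → 5 faults.
5 < 7: adding a frame reduced faults, as is typical.

7, 5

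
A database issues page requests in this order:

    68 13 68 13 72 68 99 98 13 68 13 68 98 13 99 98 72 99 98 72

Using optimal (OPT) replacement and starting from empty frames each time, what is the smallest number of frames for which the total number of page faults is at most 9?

f=1: 20 faults
f=2: 10 faults
f=3: 7 faults
f=4: 6 faults
f=5: 5 faults
Smallest f with faults ≤ 9 is 3.

3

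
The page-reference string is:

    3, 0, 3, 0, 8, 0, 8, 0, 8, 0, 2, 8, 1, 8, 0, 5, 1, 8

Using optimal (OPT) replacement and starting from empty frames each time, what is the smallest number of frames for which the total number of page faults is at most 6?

3

f=1: 18 faults
f=2: 8 faults
f=3: 6 faults
f=4: 6 faults
f=5: 6 faults
f=6: 6 faults
Smallest f with faults ≤ 6 is 3.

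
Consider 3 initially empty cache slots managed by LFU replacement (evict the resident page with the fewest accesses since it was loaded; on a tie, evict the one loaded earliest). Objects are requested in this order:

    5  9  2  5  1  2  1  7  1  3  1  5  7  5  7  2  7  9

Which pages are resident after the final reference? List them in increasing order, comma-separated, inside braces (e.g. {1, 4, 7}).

5 → miss, frames [5]
9 → miss, frames [5, 9]
2 → miss, frames [5, 9, 2]
5 → hit
1 → miss, evict 9, frames [5, 2, 1]
2 → hit
1 → hit
7 → miss, evict 5, frames [2, 1, 7]
1 → hit
3 → miss, evict 7, frames [2, 1, 3]
1 → hit
5 → miss, evict 3, frames [2, 1, 5]
7 → miss, evict 5, frames [2, 1, 7]
5 → miss, evict 7, frames [2, 1, 5]
7 → miss, evict 5, frames [2, 1, 7]
2 → hit
7 → hit
9 → miss, evict 7, frames [2, 1, 9]

{1, 2, 9}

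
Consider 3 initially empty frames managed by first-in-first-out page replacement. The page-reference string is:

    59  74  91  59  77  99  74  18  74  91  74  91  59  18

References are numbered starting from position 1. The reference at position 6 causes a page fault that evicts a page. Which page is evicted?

pos 1: 59: miss, frames [59]
pos 2: 74: miss, frames [59, 74]
pos 3: 91: miss, frames [59, 74, 91]
pos 4: 59: hit
pos 5: 77: miss, evict 59, frames [74, 91, 77]
pos 6: 99: miss, evict 74, frames [91, 77, 99]
At position 6, page 74 is evicted.

74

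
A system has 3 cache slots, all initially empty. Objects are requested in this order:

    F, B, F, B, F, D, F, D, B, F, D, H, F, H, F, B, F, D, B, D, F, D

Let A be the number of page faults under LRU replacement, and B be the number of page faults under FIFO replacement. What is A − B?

Under LRU: F F . . . F . . . . . F . . . F . F . . . . → 6 faults.
Under FIFO: F F . . . F . . . . . F F . . F . F . . . . → 7 faults.
A − B = 6 − 7 = -1.

-1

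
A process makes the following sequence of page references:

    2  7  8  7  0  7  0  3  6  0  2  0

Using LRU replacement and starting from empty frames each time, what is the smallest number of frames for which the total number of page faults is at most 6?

6

f=1: 12 faults
f=2: 8 faults
f=3: 7 faults
f=4: 7 faults
f=5: 7 faults
f=6: 6 faults
Smallest f with faults ≤ 6 is 6.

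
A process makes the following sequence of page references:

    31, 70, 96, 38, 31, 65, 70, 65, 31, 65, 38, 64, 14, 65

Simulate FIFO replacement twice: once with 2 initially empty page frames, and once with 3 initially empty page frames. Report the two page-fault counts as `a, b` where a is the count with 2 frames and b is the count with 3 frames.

13, 11

2 frames: F F F F F F F . F F F F F F → 13 faults.
3 frames: F F F F F F F . . . F F F F → 11 faults.
11 < 13: adding a frame reduced faults, as is typical.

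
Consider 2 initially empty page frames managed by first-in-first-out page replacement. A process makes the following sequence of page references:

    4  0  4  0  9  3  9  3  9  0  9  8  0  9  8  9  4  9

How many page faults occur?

12

4 -> miss, frames [4]
0 -> miss, frames [4, 0]
4 -> hit
0 -> hit
9 -> miss, evict 4, frames [0, 9]
3 -> miss, evict 0, frames [9, 3]
9 -> hit
3 -> hit
9 -> hit
0 -> miss, evict 9, frames [3, 0]
9 -> miss, evict 3, frames [0, 9]
8 -> miss, evict 0, frames [9, 8]
0 -> miss, evict 9, frames [8, 0]
9 -> miss, evict 8, frames [0, 9]
8 -> miss, evict 0, frames [9, 8]
9 -> hit
4 -> miss, evict 9, frames [8, 4]
9 -> miss, evict 8, frames [4, 9]
Page faults: 12.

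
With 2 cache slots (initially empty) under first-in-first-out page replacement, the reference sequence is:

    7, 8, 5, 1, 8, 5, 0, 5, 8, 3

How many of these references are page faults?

9

7 → fault, frames {7}
8 → fault, frames {7,8}
5 → fault, evict 7, frames {8,5}
1 → fault, evict 8, frames {5,1}
8 → fault, evict 5, frames {1,8}
5 → fault, evict 1, frames {8,5}
0 → fault, evict 8, frames {5,0}
5 → hit
8 → fault, evict 5, frames {0,8}
3 → fault, evict 0, frames {8,3}
Page faults: 9.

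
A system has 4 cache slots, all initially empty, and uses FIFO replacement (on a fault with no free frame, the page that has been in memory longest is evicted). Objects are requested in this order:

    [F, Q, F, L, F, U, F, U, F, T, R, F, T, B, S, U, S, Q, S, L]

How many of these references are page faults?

12

F: fault, frames {F}
Q: fault, frames {F,Q}
F: hit
L: fault, frames {F,Q,L}
F: hit
U: fault, frames {F,Q,L,U}
F: hit
U: hit
F: hit
T: fault, evict F, frames {Q,L,U,T}
R: fault, evict Q, frames {L,U,T,R}
F: fault, evict L, frames {U,T,R,F}
T: hit
B: fault, evict U, frames {T,R,F,B}
S: fault, evict T, frames {R,F,B,S}
U: fault, evict R, frames {F,B,S,U}
S: hit
Q: fault, evict F, frames {B,S,U,Q}
S: hit
L: fault, evict B, frames {S,U,Q,L}
Page faults: 12.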